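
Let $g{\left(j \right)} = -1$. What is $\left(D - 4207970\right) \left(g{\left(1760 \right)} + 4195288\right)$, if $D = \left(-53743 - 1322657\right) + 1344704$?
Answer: $-17786615654142$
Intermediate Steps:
$D = -31696$ ($D = -1376400 + 1344704 = -31696$)
$\left(D - 4207970\right) \left(g{\left(1760 \right)} + 4195288\right) = \left(-31696 - 4207970\right) \left(-1 + 4195288\right) = \left(-4239666\right) 4195287 = -17786615654142$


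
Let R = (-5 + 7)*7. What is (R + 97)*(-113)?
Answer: -12543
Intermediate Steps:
R = 14 (R = 2*7 = 14)
(R + 97)*(-113) = (14 + 97)*(-113) = 111*(-113) = -12543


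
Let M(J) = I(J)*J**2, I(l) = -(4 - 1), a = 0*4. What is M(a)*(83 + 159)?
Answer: 0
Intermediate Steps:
a = 0
I(l) = -3 (I(l) = -1*3 = -3)
M(J) = -3*J**2
M(a)*(83 + 159) = (-3*0**2)*(83 + 159) = -3*0*242 = 0*242 = 0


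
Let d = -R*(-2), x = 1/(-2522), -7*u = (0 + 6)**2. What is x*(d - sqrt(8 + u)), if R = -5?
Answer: 5/1261 + sqrt(35)/8827 ≈ 0.0046353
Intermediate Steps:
u = -36/7 (u = -(0 + 6)**2/7 = -1/7*6**2 = -1/7*36 = -36/7 ≈ -5.1429)
x = -1/2522 ≈ -0.00039651
d = -10 (d = -1*(-5)*(-2) = 5*(-2) = -10)
x*(d - sqrt(8 + u)) = -(-10 - sqrt(8 - 36/7))/2522 = -(-10 - sqrt(20/7))/2522 = -(-10 - 2*sqrt(35)/7)/2522 = 5/1261 + sqrt(35)/8827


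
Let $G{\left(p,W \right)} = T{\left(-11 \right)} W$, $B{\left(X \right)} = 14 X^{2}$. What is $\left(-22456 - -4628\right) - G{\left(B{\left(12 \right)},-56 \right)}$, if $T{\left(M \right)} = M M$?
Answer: $-11052$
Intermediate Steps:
$T{\left(M \right)} = M^{2}$
$G{\left(p,W \right)} = 121 W$ ($G{\left(p,W \right)} = \left(-11\right)^{2} W = 121 W$)
$\left(-22456 - -4628\right) - G{\left(B{\left(12 \right)},-56 \right)} = \left(-22456 - -4628\right) - 121 \left(-56\right) = \left(-22456 + 4628\right) - -6776 = -17828 + 6776 = -11052$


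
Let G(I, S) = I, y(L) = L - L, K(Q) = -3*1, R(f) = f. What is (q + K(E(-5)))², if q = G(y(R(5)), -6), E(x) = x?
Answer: 9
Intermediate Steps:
K(Q) = -3
y(L) = 0
q = 0
(q + K(E(-5)))² = (0 - 3)² = (-3)² = 9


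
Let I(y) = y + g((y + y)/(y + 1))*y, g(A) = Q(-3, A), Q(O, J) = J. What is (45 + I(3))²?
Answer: 11025/4 ≈ 2756.3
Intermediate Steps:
g(A) = A
I(y) = y + 2*y²/(1 + y) (I(y) = y + ((y + y)/(y + 1))*y = y + ((2*y)/(1 + y))*y = y + (2*y/(1 + y))*y = y + 2*y²/(1 + y))
(45 + I(3))² = (45 + 3*(1 + 3*3)/(1 + 3))² = (45 + 3*(1 + 9)/4)² = (45 + 3*(¼)*10)² = (45 + 15/2)² = (105/2)² = 11025/4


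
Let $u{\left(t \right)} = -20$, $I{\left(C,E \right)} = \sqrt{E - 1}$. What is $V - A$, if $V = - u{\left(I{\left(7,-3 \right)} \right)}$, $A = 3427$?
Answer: $-3407$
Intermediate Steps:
$I{\left(C,E \right)} = \sqrt{-1 + E}$
$V = 20$ ($V = \left(-1\right) \left(-20\right) = 20$)
$V - A = 20 - 3427 = -3407$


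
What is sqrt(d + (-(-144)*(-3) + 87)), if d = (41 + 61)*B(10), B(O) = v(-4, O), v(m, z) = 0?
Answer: I*sqrt(345) ≈ 18.574*I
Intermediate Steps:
B(O) = 0
d = 0 (d = (41 + 61)*0 = 102*0 = 0)
sqrt(d + (-(-144)*(-3) + 87)) = sqrt(0 + (-(-144)*(-3) + 87)) = sqrt(0 + (-18*24 + 87)) = sqrt(0 + (-432 + 87)) = sqrt(0 - 345) = sqrt(-345) = I*sqrt(345)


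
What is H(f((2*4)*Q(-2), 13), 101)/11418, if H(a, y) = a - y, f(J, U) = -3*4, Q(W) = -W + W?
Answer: -113/11418 ≈ -0.0098967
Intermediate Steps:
Q(W) = 0
f(J, U) = -12
H(f((2*4)*Q(-2), 13), 101)/11418 = (-12 - 1*101)/11418 = (-12 - 101)*(1/11418) = -113*1/11418 = -113/11418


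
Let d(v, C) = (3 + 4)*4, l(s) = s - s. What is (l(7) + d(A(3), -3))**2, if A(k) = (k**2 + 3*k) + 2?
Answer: 784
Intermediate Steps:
A(k) = 2 + k**2 + 3*k
l(s) = 0
d(v, C) = 28 (d(v, C) = 7*4 = 28)
(l(7) + d(A(3), -3))**2 = (0 + 28)**2 = 28**2 = 784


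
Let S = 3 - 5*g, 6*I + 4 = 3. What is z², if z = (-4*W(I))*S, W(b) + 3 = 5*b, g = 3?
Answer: 33856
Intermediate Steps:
I = -⅙ (I = -⅔ + (⅙)*3 = -⅔ + ½ = -⅙ ≈ -0.16667)
S = -12 (S = 3 - 5*3 = 3 - 15 = -12)
W(b) = -3 + 5*b
z = -184 (z = -4*(-3 + 5*(-⅙))*(-12) = -4*(-3 - ⅚)*(-12) = -4*(-23/6)*(-12) = (46/3)*(-12) = -184)
z² = (-184)² = 33856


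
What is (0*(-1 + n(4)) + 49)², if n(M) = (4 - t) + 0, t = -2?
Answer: 2401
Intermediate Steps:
n(M) = 6 (n(M) = (4 - 1*(-2)) + 0 = (4 + 2) + 0 = 6 + 0 = 6)
(0*(-1 + n(4)) + 49)² = (0*(-1 + 6) + 49)² = (0*5 + 49)² = (0 + 49)² = 49² = 2401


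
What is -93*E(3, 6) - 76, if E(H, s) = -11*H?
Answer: 2993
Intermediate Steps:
-93*E(3, 6) - 76 = -(-1023)*3 - 76 = -93*(-33) - 76 = 3069 - 76 = 2993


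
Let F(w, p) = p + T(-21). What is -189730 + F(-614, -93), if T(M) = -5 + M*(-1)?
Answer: -189807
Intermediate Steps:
T(M) = -5 - M
F(w, p) = 16 + p (F(w, p) = p + (-5 - 1*(-21)) = p + (-5 + 21) = p + 16 = 16 + p)
-189730 + F(-614, -93) = -189730 + (16 - 93) = -189730 - 77 = -189807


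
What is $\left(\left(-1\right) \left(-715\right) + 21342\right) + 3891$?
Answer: $25948$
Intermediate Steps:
$\left(\left(-1\right) \left(-715\right) + 21342\right) + 3891 = \left(715 + 21342\right) + 3891 = 22057 + 3891 = 25948$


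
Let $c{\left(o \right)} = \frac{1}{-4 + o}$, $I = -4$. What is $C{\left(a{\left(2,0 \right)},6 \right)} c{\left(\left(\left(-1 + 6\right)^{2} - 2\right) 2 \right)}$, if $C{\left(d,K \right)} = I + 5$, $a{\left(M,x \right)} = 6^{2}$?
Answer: $\frac{1}{42} \approx 0.02381$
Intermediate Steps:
$a{\left(M,x \right)} = 36$
$C{\left(d,K \right)} = 1$ ($C{\left(d,K \right)} = -4 + 5 = 1$)
$C{\left(a{\left(2,0 \right)},6 \right)} c{\left(\left(\left(-1 + 6\right)^{2} - 2\right) 2 \right)} = 1 \frac{1}{-4 + \left(\left(-1 + 6\right)^{2} - 2\right) 2} = 1 \frac{1}{-4 + \left(5^{2} - 2\right) 2} = 1 \frac{1}{-4 + \left(25 - 2\right) 2} = 1 \frac{1}{-4 + 23 \cdot 2} = 1 \frac{1}{-4 + 46} = 1 \cdot \frac{1}{42} = \frac{1}{42}$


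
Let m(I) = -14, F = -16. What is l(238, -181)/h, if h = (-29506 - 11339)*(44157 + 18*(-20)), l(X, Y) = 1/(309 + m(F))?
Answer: -1/527722097175 ≈ -1.8949e-12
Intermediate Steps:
l(X, Y) = 1/295 (l(X, Y) = 1/(309 - 14) = 1/295)
h = -1788888465 (h = -40845*(44157 - 360) = -40845*43797 = -1788888465)
l(238, -181)/h = (1/295)/(-1788888465) = (1/295)*(-1/1788888465) = -1/527722097175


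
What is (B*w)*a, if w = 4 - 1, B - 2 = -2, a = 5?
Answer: 0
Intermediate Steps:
B = 0 (B = 2 - 2 = 0)
w = 3
(B*w)*a = (0*3)*5 = 0*5 = 0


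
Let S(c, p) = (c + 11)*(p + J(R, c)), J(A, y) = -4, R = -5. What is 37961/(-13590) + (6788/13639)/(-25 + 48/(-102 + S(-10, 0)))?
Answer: -703334049331/250042559490 ≈ -2.8129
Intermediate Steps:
S(c, p) = (-4 + p)*(11 + c) (S(c, p) = (c + 11)*(p - 4) = (11 + c)*(-4 + p) = (-4 + p)*(11 + c))
37961/(-13590) + (6788/13639)/(-25 + 48/(-102 + S(-10, 0))) = 37961/(-13590) + (6788/13639)/(-25 + 48/(-102 + (-44 - 4*(-10) + 11*0 - 10*0))) = 37961*(-1/13590) + (6788*(1/13639))/(-25 + 48/(-102 + (-44 + 40 + 0 + 0))) = -37961/13590 + 6788/(13639*(-25 + 48/(-102 - 4))) = -37961/13590 + 6788/(13639*(-25 + 48/(-106))) = -37961/13590 + 6788/(13639*(-25 + 48*(-1/106))) = -37961/13590 + 6788/(13639*(-25 - 24/53)) = -37961/13590 + 6788/(13639*(-1349/53)) = -37961/13590 + (6788/13639)*(-53/1349) = -37961/13590 - 359764/18399011 = -703334049331/250042559490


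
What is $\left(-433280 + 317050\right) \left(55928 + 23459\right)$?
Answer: $-9227151010$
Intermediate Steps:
$\left(-433280 + 317050\right) \left(55928 + 23459\right) = \left(-116230\right) 79387 = -9227151010$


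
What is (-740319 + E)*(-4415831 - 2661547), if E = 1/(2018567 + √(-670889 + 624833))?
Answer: 277259799626874914255232/52917049085 + 183828*I*√11514/52917049085 ≈ 5.2395e+12 + 0.00037276*I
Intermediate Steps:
E = 1/(2018567 + 2*I*√11514) (E = 1/(2018567 + √(-46056)) = 1/(2018567 + 2*I*√11514) ≈ 4.954e-7 - 5.3e-11*I)
(-740319 + E)*(-4415831 - 2661547) = (-740319 + (2018567/4074612779545 - 2*I*√11514/4074612779545))*(-4415831 - 2661547) = (-3016513258337956288/4074612779545 - 2*I*√11514/4074612779545)*(-7077378) = 277259799626874914255232/52917049085 + 183828*I*√11514/52917049085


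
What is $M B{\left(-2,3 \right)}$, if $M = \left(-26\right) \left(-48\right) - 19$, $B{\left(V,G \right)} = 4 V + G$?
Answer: $-6145$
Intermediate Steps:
$B{\left(V,G \right)} = G + 4 V$
$M = 1229$ ($M = 1248 - 19 = 1229$)
$M B{\left(-2,3 \right)} = 1229 \left(3 + 4 \left(-2\right)\right) = 1229 \left(3 - 8\right) = 1229 \left(-5\right) = -6145$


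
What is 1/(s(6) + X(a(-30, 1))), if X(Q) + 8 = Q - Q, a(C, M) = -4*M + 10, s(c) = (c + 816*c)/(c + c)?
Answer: 2/801 ≈ 0.0024969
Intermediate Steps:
s(c) = 817/2 (s(c) = (817*c)/((2*c)) = (817*c)*(1/(2*c)) = 817/2)
a(C, M) = 10 - 4*M
X(Q) = -8 (X(Q) = -8 + (Q - Q) = -8 + 0 = -8)
1/(s(6) + X(a(-30, 1))) = 1/(817/2 - 8) = 1/(801/2) = 2/801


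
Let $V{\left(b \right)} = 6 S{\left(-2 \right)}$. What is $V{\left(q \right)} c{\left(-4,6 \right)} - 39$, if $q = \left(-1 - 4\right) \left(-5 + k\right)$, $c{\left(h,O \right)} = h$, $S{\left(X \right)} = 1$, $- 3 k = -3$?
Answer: $-63$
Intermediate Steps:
$k = 1$ ($k = \left(- \frac{1}{3}\right) \left(-3\right) = 1$)
$q = 20$ ($q = \left(-1 - 4\right) \left(-5 + 1\right) = \left(-5\right) \left(-4\right) = 20$)
$V{\left(b \right)} = 6$ ($V{\left(b \right)} = 6 \cdot 1 = 6$)
$V{\left(q \right)} c{\left(-4,6 \right)} - 39 = 6 \left(-4\right) - 39 = -24 - 39 = -63$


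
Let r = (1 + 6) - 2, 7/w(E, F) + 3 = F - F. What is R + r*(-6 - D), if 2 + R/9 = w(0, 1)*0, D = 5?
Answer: -73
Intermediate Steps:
w(E, F) = -7/3 (w(E, F) = 7/(-3 + (F - F)) = 7/(-3 + 0) = 7/(-3) = 7*(-⅓) = -7/3)
R = -18 (R = -18 + 9*(-7/3*0) = -18 + 9*0 = -18 + 0 = -18)
r = 5 (r = 7 - 2 = 5)
R + r*(-6 - D) = -18 + 5*(-6 - 1*5) = -18 + 5*(-6 - 5) = -18 + 5*(-11) = -18 - 55 = -73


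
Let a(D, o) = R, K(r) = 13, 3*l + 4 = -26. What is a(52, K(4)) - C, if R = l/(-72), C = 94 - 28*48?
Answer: 45005/36 ≈ 1250.1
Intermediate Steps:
l = -10 (l = -4/3 + (⅓)*(-26) = -4/3 - 26/3 = -10)
C = -1250 (C = 94 - 1344 = -1250)
R = 5/36 (R = -10/(-72) = -10*(-1/72) = 5/36 ≈ 0.13889)
a(D, o) = 5/36
a(52, K(4)) - C = 5/36 - 1*(-1250) = 5/36 + 1250 = 45005/36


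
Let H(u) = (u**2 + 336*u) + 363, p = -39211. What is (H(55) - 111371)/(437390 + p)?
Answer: -89503/398179 ≈ -0.22478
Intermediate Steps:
H(u) = 363 + u**2 + 336*u
(H(55) - 111371)/(437390 + p) = ((363 + 55**2 + 336*55) - 111371)/(437390 - 39211) = ((363 + 3025 + 18480) - 111371)/398179 = (21868 - 111371)*(1/398179) = -89503*1/398179 = -89503/398179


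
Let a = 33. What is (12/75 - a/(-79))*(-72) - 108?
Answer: -295452/1975 ≈ -149.60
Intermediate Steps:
(12/75 - a/(-79))*(-72) - 108 = (12/75 - 1*33/(-79))*(-72) - 108 = (12*(1/75) - 33*(-1/79))*(-72) - 108 = (4/25 + 33/79)*(-72) - 108 = (1141/1975)*(-72) - 108 = -82152/1975 - 108 = -295452/1975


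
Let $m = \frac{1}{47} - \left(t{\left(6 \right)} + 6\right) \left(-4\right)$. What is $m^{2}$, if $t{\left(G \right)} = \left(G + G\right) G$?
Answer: $\frac{215062225}{2209} \approx 97357.0$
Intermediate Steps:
$t{\left(G \right)} = 2 G^{2}$ ($t{\left(G \right)} = 2 G G = 2 G^{2}$)
$m = \frac{14665}{47}$ ($m = \frac{1}{47} - \left(2 \cdot 6^{2} + 6\right) \left(-4\right) = \frac{1}{47} - \left(2 \cdot 36 + 6\right) \left(-4\right) = \frac{1}{47} - \left(72 + 6\right) \left(-4\right) = \frac{1}{47} - 78 \left(-4\right) = \frac{1}{47} - -312 = \frac{1}{47} + 312 = \frac{14665}{47} \approx 312.02$)
$m^{2} = \left(\frac{14665}{47}\right)^{2} = \frac{215062225}{2209}$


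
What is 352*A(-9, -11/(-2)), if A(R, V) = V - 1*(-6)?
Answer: 4048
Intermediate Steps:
A(R, V) = 6 + V (A(R, V) = V + 6 = 6 + V)
352*A(-9, -11/(-2)) = 352*(6 - 11/(-2)) = 352*(6 - 11*(-½)) = 352*(6 + 11/2) = 352*(23/2) = 4048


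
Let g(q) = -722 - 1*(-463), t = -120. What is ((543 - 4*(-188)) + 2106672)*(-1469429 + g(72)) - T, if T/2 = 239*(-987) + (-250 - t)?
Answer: -3098053332250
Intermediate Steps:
g(q) = -259 (g(q) = -722 + 463 = -259)
T = -472046 (T = 2*(239*(-987) + (-250 - 1*(-120))) = 2*(-235893 + (-250 + 120)) = 2*(-235893 - 130) = 2*(-236023) = -472046)
((543 - 4*(-188)) + 2106672)*(-1469429 + g(72)) - T = ((543 - 4*(-188)) + 2106672)*(-1469429 - 259) - 1*(-472046) = ((543 + 752) + 2106672)*(-1469688) + 472046 = (1295 + 2106672)*(-1469688) + 472046 = 2107967*(-1469688) + 472046 = -3098053804296 + 472046 = -3098053332250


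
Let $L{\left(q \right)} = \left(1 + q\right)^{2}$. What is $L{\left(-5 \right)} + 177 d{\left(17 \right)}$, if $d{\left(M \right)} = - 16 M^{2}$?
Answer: $-818432$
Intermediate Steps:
$L{\left(-5 \right)} + 177 d{\left(17 \right)} = \left(1 - 5\right)^{2} + 177 \left(- 16 \cdot 17^{2}\right) = \left(-4\right)^{2} + 177 \left(\left(-16\right) 289\right) = 16 + 177 \left(-4624\right) = 16 - 818448 = -818432$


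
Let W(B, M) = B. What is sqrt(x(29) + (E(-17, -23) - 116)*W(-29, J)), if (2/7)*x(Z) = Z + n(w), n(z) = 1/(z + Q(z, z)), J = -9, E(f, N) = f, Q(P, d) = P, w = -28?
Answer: sqrt(63335)/4 ≈ 62.916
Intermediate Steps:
n(z) = 1/(2*z) (n(z) = 1/(z + z) = 1/(2*z))
x(Z) = -1/16 + 7*Z/2 (x(Z) = 7*(Z + (1/2)/(-28))/2 = 7*(Z + (1/2)*(-1/28))/2 = 7*(Z - 1/56)/2 = 7*(-1/56 + Z)/2 = -1/16 + 7*Z/2)
sqrt(x(29) + (E(-17, -23) - 116)*W(-29, J)) = sqrt((-1/16 + (7/2)*29) + (-17 - 116)*(-29)) = sqrt((-1/16 + 203/2) - 133*(-29)) = sqrt(1623/16 + 3857) = sqrt(63335/16) = sqrt(63335)/4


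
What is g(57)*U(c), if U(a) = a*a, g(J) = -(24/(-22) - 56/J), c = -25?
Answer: 812500/627 ≈ 1295.9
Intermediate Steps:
g(J) = 12/11 + 56/J (g(J) = -(24*(-1/22) - 56/J) = -(-12/11 - 56/J) = 12/11 + 56/J)
U(a) = a²
g(57)*U(c) = (12/11 + 56/57)*(-25)² = (12/11 + 56*(1/57))*625 = (12/11 + 56/57)*625 = (1300/627)*625 = 812500/627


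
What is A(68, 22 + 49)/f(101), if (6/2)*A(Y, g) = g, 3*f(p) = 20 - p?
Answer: -71/81 ≈ -0.87654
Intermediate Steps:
f(p) = 20/3 - p/3 (f(p) = (20 - p)/3 = 20/3 - p/3)
A(Y, g) = g/3
A(68, 22 + 49)/f(101) = ((22 + 49)/3)/(20/3 - ⅓*101) = ((⅓)*71)/(20/3 - 101/3) = (71/3)/(-27) = (71/3)*(-1/27) = -71/81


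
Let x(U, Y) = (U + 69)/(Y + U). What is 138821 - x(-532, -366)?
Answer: 124660795/898 ≈ 1.3882e+5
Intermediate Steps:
x(U, Y) = (69 + U)/(U + Y)
138821 - x(-532, -366) = 138821 - (69 - 532)/(-532 - 366) = 138821 - (-463)/(-898) = 138821 - (-1)*(-463)/898 = 138821 - 1*463/898 = 138821 - 463/898 = 124660795/898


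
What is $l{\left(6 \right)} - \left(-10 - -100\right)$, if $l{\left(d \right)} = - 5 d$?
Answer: $-120$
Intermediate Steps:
$l{\left(6 \right)} - \left(-10 - -100\right) = \left(-5\right) 6 - \left(-10 - -100\right) = -30 - \left(-10 + 100\right) = -30 - 90 = -120$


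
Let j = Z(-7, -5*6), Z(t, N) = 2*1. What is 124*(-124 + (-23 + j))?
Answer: -17980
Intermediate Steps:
Z(t, N) = 2
j = 2
124*(-124 + (-23 + j)) = 124*(-124 + (-23 + 2)) = 124*(-124 - 21) = 124*(-145) = -17980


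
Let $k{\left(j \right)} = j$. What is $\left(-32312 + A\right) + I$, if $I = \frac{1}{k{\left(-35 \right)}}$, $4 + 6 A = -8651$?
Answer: $- \frac{2362817}{70} \approx -33755.0$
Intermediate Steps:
$A = - \frac{2885}{2}$ ($A = - \frac{2}{3} + \frac{1}{6} \left(-8651\right) = - \frac{2}{3} - \frac{8651}{6} = - \frac{2885}{2} \approx -1442.5$)
$I = - \frac{1}{35}$ ($I = \frac{1}{-35} = - \frac{1}{35} \approx -0.028571$)
$\left(-32312 + A\right) + I = \left(-32312 - \frac{2885}{2}\right) - \frac{1}{35} = - \frac{67509}{2} - \frac{1}{35} = - \frac{2362817}{70}$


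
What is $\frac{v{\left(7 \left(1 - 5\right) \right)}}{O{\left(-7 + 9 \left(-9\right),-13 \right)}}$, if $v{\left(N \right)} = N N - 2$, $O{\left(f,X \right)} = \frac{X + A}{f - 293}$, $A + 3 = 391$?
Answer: $- \frac{99314}{125} \approx -794.51$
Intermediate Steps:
$A = 388$ ($A = -3 + 391 = 388$)
$O{\left(f,X \right)} = \frac{388 + X}{-293 + f}$ ($O{\left(f,X \right)} = \frac{X + 388}{f - 293} = \frac{388 + X}{-293 + f}$)
$v{\left(N \right)} = -2 + N^{2}$ ($v{\left(N \right)} = N^{2} - 2 = -2 + N^{2}$)
$\frac{v{\left(7 \left(1 - 5\right) \right)}}{O{\left(-7 + 9 \left(-9\right),-13 \right)}} = \frac{-2 + \left(7 \left(1 - 5\right)\right)^{2}}{\frac{1}{-293 + \left(-7 + 9 \left(-9\right)\right)} \left(388 - 13\right)} = \frac{-2 + \left(7 \left(-4\right)\right)^{2}}{\frac{1}{-293 - 88} \cdot 375} = \frac{-2 + \left(-28\right)^{2}}{\frac{1}{-293 - 88} \cdot 375} = \frac{-2 + 784}{\frac{1}{-381} \cdot 375} = \frac{782}{\left(- \frac{1}{381}\right) 375} = \frac{782}{- \frac{125}{127}} = 782 \left(- \frac{127}{125}\right) = - \frac{99314}{125}$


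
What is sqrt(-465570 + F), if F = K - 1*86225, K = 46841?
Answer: 9*I*sqrt(6234) ≈ 710.6*I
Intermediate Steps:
F = -39384 (F = 46841 - 1*86225 = 46841 - 86225 = -39384)
sqrt(-465570 + F) = sqrt(-465570 - 39384) = sqrt(-504954) = 9*I*sqrt(6234)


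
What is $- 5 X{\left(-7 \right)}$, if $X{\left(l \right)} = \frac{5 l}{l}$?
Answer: $-25$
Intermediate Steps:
$X{\left(l \right)} = 5$
$- 5 X{\left(-7 \right)} = \left(-5\right) 5 = -25$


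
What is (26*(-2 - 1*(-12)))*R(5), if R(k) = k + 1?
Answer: 1560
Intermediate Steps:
R(k) = 1 + k
(26*(-2 - 1*(-12)))*R(5) = (26*(-2 - 1*(-12)))*(1 + 5) = (26*(-2 + 12))*6 = (26*10)*6 = 260*6 = 1560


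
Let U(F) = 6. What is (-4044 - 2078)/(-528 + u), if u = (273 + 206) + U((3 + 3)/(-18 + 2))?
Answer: 6122/43 ≈ 142.37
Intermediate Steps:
u = 485 (u = (273 + 206) + 6 = 479 + 6 = 485)
(-4044 - 2078)/(-528 + u) = (-4044 - 2078)/(-528 + 485) = -6122/(-43) = -6122*(-1/43) = 6122/43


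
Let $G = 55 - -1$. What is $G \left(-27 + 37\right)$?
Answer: $560$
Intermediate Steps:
$G = 56$ ($G = 55 + 1 = 56$)
$G \left(-27 + 37\right) = 56 \left(-27 + 37\right) = 56 \cdot 10 = 560$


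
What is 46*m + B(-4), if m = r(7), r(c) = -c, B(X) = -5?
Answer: -327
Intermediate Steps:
m = -7 (m = -1*7 = -7)
46*m + B(-4) = 46*(-7) - 5 = -322 - 5 = -327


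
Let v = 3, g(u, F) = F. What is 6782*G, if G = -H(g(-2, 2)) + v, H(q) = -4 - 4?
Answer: 74602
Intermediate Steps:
H(q) = -8
G = 11 (G = -1*(-8) + 3 = 8 + 3 = 11)
6782*G = 6782*11 = 74602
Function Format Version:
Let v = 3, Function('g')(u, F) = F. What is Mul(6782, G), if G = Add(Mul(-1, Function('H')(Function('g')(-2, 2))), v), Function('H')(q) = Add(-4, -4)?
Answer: 74602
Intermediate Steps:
Function('H')(q) = -8
G = 11 (G = Add(Mul(-1, -8), 3) = Add(8, 3) = 11)
Mul(6782, G) = Mul(6782, 11) = 74602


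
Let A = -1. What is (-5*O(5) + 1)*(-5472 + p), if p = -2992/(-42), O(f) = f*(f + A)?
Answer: 3742728/7 ≈ 5.3468e+5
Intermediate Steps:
O(f) = f*(-1 + f) (O(f) = f*(f - 1) = f*(-1 + f))
p = 1496/21 (p = -2992*(-1/42) = 1496/21 ≈ 71.238)
(-5*O(5) + 1)*(-5472 + p) = (-25*(-1 + 5) + 1)*(-5472 + 1496/21) = (-25*4 + 1)*(-113416/21) = (-5*20 + 1)*(-113416/21) = (-100 + 1)*(-113416/21) = -99*(-113416/21) = 3742728/7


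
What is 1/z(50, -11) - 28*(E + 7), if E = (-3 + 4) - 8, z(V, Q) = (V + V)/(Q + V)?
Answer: 39/100 ≈ 0.39000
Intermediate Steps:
z(V, Q) = 2*V/(Q + V) (z(V, Q) = (2*V)/(Q + V) = 2*V/(Q + V))
E = -7 (E = 1 - 8 = -7)
1/z(50, -11) - 28*(E + 7) = 1/(2*50/(-11 + 50)) - 28*(-7 + 7) = 1/(2*50/39) - 28*0 = 1/(2*50*(1/39)) + 0 = 1/(100/39) + 0 = 39/100 + 0 = 39/100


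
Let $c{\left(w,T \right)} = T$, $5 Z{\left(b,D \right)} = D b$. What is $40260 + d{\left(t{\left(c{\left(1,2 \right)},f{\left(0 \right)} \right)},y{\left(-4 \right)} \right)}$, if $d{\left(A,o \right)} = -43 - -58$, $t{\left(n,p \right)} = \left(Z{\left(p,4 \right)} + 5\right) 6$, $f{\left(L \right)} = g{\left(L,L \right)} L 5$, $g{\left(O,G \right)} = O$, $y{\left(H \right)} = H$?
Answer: $40275$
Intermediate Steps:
$Z{\left(b,D \right)} = \frac{D b}{5}$
$f{\left(L \right)} = 5 L^{2}$ ($f{\left(L \right)} = L L 5 = L^{2} \cdot 5 = 5 L^{2}$)
$t{\left(n,p \right)} = 30 + \frac{24 p}{5}$ ($t{\left(n,p \right)} = \left(\frac{1}{5} \cdot 4 p + 5\right) 6 = \left(\frac{4 p}{5} + 5\right) 6 = \left(5 + \frac{4 p}{5}\right) 6 = 30 + \frac{24 p}{5}$)
$d{\left(A,o \right)} = 15$ ($d{\left(A,o \right)} = -43 + 58 = 15$)
$40260 + d{\left(t{\left(c{\left(1,2 \right)},f{\left(0 \right)} \right)},y{\left(-4 \right)} \right)} = 40260 + 15 = 40275$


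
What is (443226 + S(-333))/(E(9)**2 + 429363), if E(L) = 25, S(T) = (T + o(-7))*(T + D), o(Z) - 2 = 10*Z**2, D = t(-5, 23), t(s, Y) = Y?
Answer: 98484/107497 ≈ 0.91616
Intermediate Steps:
D = 23
o(Z) = 2 + 10*Z**2
S(T) = (23 + T)*(492 + T) (S(T) = (T + (2 + 10*(-7)**2))*(T + 23) = (T + (2 + 10*49))*(23 + T) = (T + (2 + 490))*(23 + T) = (T + 492)*(23 + T) = (492 + T)*(23 + T) = (23 + T)*(492 + T))
(443226 + S(-333))/(E(9)**2 + 429363) = (443226 + (11316 + (-333)**2 + 515*(-333)))/(25**2 + 429363) = (443226 + (11316 + 110889 - 171495))/(625 + 429363) = (443226 - 49290)/429988 = 393936*(1/429988) = 98484/107497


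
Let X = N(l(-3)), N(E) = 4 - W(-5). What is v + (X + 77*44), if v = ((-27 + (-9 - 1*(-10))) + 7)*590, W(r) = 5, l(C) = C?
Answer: -7823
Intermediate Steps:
N(E) = -1 (N(E) = 4 - 1*5 = 4 - 5 = -1)
X = -1
v = -11210 (v = ((-27 + (-9 + 10)) + 7)*590 = ((-27 + 1) + 7)*590 = (-26 + 7)*590 = -19*590 = -11210)
v + (X + 77*44) = -11210 + (-1 + 77*44) = -11210 + (-1 + 3388) = -11210 + 3387 = -7823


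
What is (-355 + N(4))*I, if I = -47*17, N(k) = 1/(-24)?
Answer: 6808279/24 ≈ 2.8368e+5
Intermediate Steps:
N(k) = -1/24
I = -799
(-355 + N(4))*I = (-355 - 1/24)*(-799) = -8521/24*(-799) = 6808279/24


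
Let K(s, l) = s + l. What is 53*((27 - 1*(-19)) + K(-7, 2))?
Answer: 2173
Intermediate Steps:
K(s, l) = l + s
53*((27 - 1*(-19)) + K(-7, 2)) = 53*((27 - 1*(-19)) + (2 - 7)) = 53*((27 + 19) - 5) = 53*(46 - 5) = 53*41 = 2173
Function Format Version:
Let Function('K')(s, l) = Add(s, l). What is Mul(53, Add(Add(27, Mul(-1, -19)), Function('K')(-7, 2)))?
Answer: 2173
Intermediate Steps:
Function('K')(s, l) = Add(l, s)
Mul(53, Add(Add(27, Mul(-1, -19)), Function('K')(-7, 2))) = Mul(53, Add(Add(27, Mul(-1, -19)), Add(2, -7))) = Mul(53, Add(Add(27, 19), -5)) = Mul(53, Add(46, -5)) = Mul(53, 41) = 2173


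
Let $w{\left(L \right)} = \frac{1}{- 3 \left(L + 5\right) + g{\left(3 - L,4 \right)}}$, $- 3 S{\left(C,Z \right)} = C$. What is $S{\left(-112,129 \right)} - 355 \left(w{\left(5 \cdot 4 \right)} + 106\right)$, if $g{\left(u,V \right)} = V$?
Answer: $- \frac{112763}{3} \approx -37588.0$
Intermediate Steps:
$S{\left(C,Z \right)} = - \frac{C}{3}$
$w{\left(L \right)} = \frac{1}{-11 - 3 L}$ ($w{\left(L \right)} = \frac{1}{- 3 \left(L + 5\right) + 4} = \frac{1}{- 3 \left(5 + L\right) + 4} = \frac{1}{\left(-15 - 3 L\right) + 4} = \frac{1}{-11 - 3 L}$)
$S{\left(-112,129 \right)} - 355 \left(w{\left(5 \cdot 4 \right)} + 106\right) = \left(- \frac{1}{3}\right) \left(-112\right) - 355 \left(- \frac{1}{11 + 3 \cdot 5 \cdot 4} + 106\right) = \frac{112}{3} - 355 \left(- \frac{1}{11 + 3 \cdot 20} + 106\right) = \frac{112}{3} - 355 \left(- \frac{1}{11 + 60} + 106\right) = \frac{112}{3} - 355 \left(- \frac{1}{71} + 106\right) = \frac{112}{3} - 355 \cdot \frac{7525}{71} = \frac{112}{3} - 37625 = - \frac{112763}{3}$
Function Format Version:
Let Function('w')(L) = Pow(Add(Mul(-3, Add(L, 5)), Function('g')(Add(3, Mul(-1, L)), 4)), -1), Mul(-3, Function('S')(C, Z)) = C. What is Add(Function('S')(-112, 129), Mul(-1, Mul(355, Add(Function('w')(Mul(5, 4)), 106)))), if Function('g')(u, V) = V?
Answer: Rational(-112763, 3) ≈ -37588.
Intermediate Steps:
Function('S')(C, Z) = Mul(Rational(-1, 3), C)
Function('w')(L) = Pow(Add(-11, Mul(-3, L)), -1) (Function('w')(L) = Pow(Add(Mul(-3, Add(L, 5)), 4), -1) = Pow(Add(Mul(-3, Add(5, L)), 4), -1) = Pow(Add(Add(-15, Mul(-3, L)), 4), -1) = Pow(Add(-11, Mul(-3, L)), -1))
Add(Function('S')(-112, 129), Mul(-1, Mul(355, Add(Function('w')(Mul(5, 4)), 106)))) = Add(Mul(Rational(-1, 3), -112), Mul(-1, Mul(355, Add(Mul(-1, Pow(Add(11, Mul(3, Mul(5, 4))), -1)), 106)))) = Add(Rational(112, 3), Mul(-1, Mul(355, Add(Mul(-1, Pow(Add(11, Mul(3, 20)), -1)), 106)))) = Add(Rational(112, 3), Mul(-1, Mul(355, Add(Mul(-1, Pow(Add(11, 60), -1)), 106)))) = Add(Rational(112, 3), Mul(-1, Mul(355, Add(Mul(-1, Pow(71, -1)), 106)))) = Add(Rational(112, 3), Mul(-1, Mul(355, Add(Mul(-1, Rational(1, 71)), 106)))) = Add(Rational(112, 3), Mul(-1, Mul(355, Add(Rational(-1, 71), 106)))) = Add(Rational(112, 3), Mul(-1, Mul(355, Rational(7525, 71)))) = Add(Rational(112, 3), Mul(-1, 37625)) = Add(Rational(112, 3), -37625) = Rational(-112763, 3)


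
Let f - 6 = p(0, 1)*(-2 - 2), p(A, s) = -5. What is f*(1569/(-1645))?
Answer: -40794/1645 ≈ -24.799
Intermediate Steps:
f = 26 (f = 6 - 5*(-2 - 2) = 6 - 5*(-4) = 6 + 20 = 26)
f*(1569/(-1645)) = 26*(1569/(-1645)) = 26*(1569*(-1/1645)) = 26*(-1569/1645) = -40794/1645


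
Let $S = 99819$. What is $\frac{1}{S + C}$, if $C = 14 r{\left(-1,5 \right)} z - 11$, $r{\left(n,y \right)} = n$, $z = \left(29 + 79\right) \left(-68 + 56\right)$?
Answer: $\frac{1}{117952} \approx 8.478 \cdot 10^{-6}$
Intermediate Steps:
$z = -1296$ ($z = 108 \left(-12\right) = -1296$)
$C = 18133$ ($C = 14 \left(-1\right) \left(-1296\right) - 11 = \left(-14\right) \left(-1296\right) - 11 = 18144 - 11 = 18133$)
$\frac{1}{S + C} = \frac{1}{99819 + 18133} = \frac{1}{117952}$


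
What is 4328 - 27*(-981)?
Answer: 30815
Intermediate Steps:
4328 - 27*(-981) = 4328 + 26487 = 30815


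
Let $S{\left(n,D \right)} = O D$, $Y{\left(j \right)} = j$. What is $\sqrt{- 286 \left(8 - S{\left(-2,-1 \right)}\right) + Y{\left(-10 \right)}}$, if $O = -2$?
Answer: $i \sqrt{1726} \approx 41.545 i$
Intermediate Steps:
$S{\left(n,D \right)} = - 2 D$
$\sqrt{- 286 \left(8 - S{\left(-2,-1 \right)}\right) + Y{\left(-10 \right)}} = \sqrt{- 286 \left(8 - \left(-2\right) \left(-1\right)\right) - 10} = \sqrt{- 286 \left(8 - 2\right) - 10} = \sqrt{\left(-286\right) 6 - 10} = \sqrt{-1716 - 10} = \sqrt{-1726} = i \sqrt{1726}$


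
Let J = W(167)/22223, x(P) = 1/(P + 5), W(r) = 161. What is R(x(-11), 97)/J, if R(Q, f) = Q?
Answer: -22223/966 ≈ -23.005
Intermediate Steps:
x(P) = 1/(5 + P)
J = 161/22223 ≈ 0.0072447
R(x(-11), 97)/J = 1/((5 - 11)*(161/22223)) = (22223/161)/(-6) = -⅙*22223/161 = -22223/966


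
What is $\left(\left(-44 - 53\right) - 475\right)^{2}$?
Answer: $327184$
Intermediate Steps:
$\left(\left(-44 - 53\right) - 475\right)^{2} = \left(-97 - 475\right)^{2} = \left(-572\right)^{2} = 327184$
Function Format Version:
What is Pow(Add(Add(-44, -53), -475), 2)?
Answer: 327184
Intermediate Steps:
Pow(Add(Add(-44, -53), -475), 2) = Pow(Add(-97, -475), 2) = Pow(-572, 2) = 327184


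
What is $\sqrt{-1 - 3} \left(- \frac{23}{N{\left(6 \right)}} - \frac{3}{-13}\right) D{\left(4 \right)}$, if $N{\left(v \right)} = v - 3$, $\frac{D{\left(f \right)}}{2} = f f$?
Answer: $- \frac{18560 i}{39} \approx - 475.9 i$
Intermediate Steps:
$D{\left(f \right)} = 2 f^{2}$ ($D{\left(f \right)} = 2 f f = 2 f^{2}$)
$N{\left(v \right)} = -3 + v$ ($N{\left(v \right)} = v - 3 = -3 + v$)
$\sqrt{-1 - 3} \left(- \frac{23}{N{\left(6 \right)}} - \frac{3}{-13}\right) D{\left(4 \right)} = \sqrt{-1 - 3} \left(- \frac{23}{-3 + 6} - \frac{3}{-13}\right) 2 \cdot 4^{2} = \sqrt{-4} \left(- \frac{23}{3} - - \frac{3}{13}\right) 2 \cdot 16 = 2 i \left(\left(-23\right) \frac{1}{3} + \frac{3}{13}\right) 32 = 2 i \left(- \frac{23}{3} + \frac{3}{13}\right) 32 = 2 i \left(- \frac{290}{39}\right) 32 = - \frac{580 i}{39} \cdot 32 = - \frac{18560 i}{39}$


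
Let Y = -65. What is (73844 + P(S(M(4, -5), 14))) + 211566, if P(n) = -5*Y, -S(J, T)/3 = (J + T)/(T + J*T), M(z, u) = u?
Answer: 285735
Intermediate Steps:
S(J, T) = -3*(J + T)/(T + J*T)
P(n) = 325 (P(n) = -5*(-65) = 325)
(73844 + P(S(M(4, -5), 14))) + 211566 = (73844 + 325) + 211566 = 74169 + 211566 = 285735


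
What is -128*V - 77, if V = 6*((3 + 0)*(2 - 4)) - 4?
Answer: 5043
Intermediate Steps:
V = -40 (V = 6*(3*(-2)) - 4 = 6*(-6) - 4 = -36 - 4 = -40)
-128*V - 77 = -128*(-40) - 77 = 5120 - 77 = 5043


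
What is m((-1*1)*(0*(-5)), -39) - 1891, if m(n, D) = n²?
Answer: -1891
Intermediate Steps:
m((-1*1)*(0*(-5)), -39) - 1891 = ((-1*1)*(0*(-5)))² - 1891 = (-1*0)² - 1891 = 0² - 1891 = 0 - 1891 = -1891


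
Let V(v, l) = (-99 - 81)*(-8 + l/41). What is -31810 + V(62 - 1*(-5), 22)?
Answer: -1249130/41 ≈ -30467.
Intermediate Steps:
V(v, l) = 1440 - 180*l/41 (V(v, l) = -180*(-8 + l*(1/41)) = -180*(-8 + l/41) = 1440 - 180*l/41)
-31810 + V(62 - 1*(-5), 22) = -31810 + (1440 - 180/41*22) = -31810 + (1440 - 3960/41) = -31810 + 55080/41 = -1249130/41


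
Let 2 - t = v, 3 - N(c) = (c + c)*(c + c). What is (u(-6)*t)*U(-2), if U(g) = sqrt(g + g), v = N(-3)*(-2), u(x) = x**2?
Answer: -4608*I ≈ -4608.0*I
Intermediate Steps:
N(c) = 3 - 4*c**2 (N(c) = 3 - (c + c)*(c + c) = 3 - 2*c*2*c = 3 - 4*c**2)
v = 66 (v = (3 - 4*(-3)**2)*(-2) = (3 - 4*9)*(-2) = (3 - 36)*(-2) = -33*(-2) = 66)
t = -64 (t = 2 - 1*66 = 2 - 66 = -64)
U(g) = sqrt(2)*sqrt(g) (U(g) = sqrt(2*g) = sqrt(2)*sqrt(g))
(u(-6)*t)*U(-2) = ((-6)**2*(-64))*(sqrt(2)*sqrt(-2)) = (36*(-64))*(sqrt(2)*(I*sqrt(2))) = -4608*I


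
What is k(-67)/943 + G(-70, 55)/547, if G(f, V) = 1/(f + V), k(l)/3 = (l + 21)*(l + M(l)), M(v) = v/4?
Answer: 8245943/672810 ≈ 12.256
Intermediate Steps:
M(v) = v/4 (M(v) = v*(¼) = v/4)
k(l) = 15*l*(21 + l)/4 (k(l) = 3*((l + 21)*(l + l/4)) = 3*((21 + l)*(5*l/4)) = 3*(5*l*(21 + l)/4) = 15*l*(21 + l)/4)
G(f, V) = 1/(V + f)
k(-67)/943 + G(-70, 55)/547 = ((15/4)*(-67)*(21 - 67))/943 + 1/((55 - 70)*547) = ((15/4)*(-67)*(-46))*(1/943) + (1/547)/(-15) = (23115/2)*(1/943) - 1/15*1/547 = 1005/82 - 1/8205 = 8245943/672810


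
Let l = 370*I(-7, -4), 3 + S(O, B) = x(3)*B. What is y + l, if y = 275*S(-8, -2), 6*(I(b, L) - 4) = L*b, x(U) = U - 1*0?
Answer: 2195/3 ≈ 731.67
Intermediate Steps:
x(U) = U (x(U) = U + 0 = U)
I(b, L) = 4 + L*b/6 (I(b, L) = 4 + (L*b)/6 = 4 + L*b/6)
S(O, B) = -3 + 3*B
l = 9620/3 (l = 370*(4 + (1/6)*(-4)*(-7)) = 370*(4 + 14/3) = 370*(26/3) = 9620/3 ≈ 3206.7)
y = -2475 (y = 275*(-3 + 3*(-2)) = 275*(-3 - 6) = 275*(-9) = -2475)
y + l = -2475 + 9620/3 = 2195/3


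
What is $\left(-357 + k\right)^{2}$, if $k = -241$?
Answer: $357604$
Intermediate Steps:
$\left(-357 + k\right)^{2} = \left(-357 - 241\right)^{2} = \left(-598\right)^{2} = 357604$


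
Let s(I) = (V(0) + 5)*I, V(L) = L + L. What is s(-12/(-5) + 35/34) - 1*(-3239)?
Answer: 110709/34 ≈ 3256.1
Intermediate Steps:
V(L) = 2*L
s(I) = 5*I (s(I) = (2*0 + 5)*I = (0 + 5)*I = 5*I)
s(-12/(-5) + 35/34) - 1*(-3239) = 5*(-12/(-5) + 35/34) - 1*(-3239) = 5*(-12*(-1/5) + 35*(1/34)) + 3239 = 5*(12/5 + 35/34) + 3239 = 5*(583/170) + 3239 = 583/34 + 3239 = 110709/34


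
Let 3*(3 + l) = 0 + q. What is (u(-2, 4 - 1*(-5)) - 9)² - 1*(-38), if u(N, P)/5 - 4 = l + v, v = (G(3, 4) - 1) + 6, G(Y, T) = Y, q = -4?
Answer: 8086/9 ≈ 898.44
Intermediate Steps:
v = 8 (v = (3 - 1) + 6 = 2 + 6 = 8)
l = -13/3 (l = -3 + (0 - 4)/3 = -3 + (⅓)*(-4) = -3 - 4/3 = -13/3 ≈ -4.3333)
u(N, P) = 115/3 (u(N, P) = 20 + 5*(-13/3 + 8) = 20 + 5*(11/3) = 20 + 55/3 = 115/3)
(u(-2, 4 - 1*(-5)) - 9)² - 1*(-38) = (115/3 - 9)² - 1*(-38) = (88/3)² + 38 = 7744/9 + 38 = 8086/9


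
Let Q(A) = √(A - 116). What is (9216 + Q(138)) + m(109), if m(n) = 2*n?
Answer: 9434 + √22 ≈ 9438.7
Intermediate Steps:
Q(A) = √(-116 + A)
(9216 + Q(138)) + m(109) = (9216 + √(-116 + 138)) + 2*109 = (9216 + √22) + 218 = 9434 + √22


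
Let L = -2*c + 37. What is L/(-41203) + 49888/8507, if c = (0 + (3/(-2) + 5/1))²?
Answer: 4110857853/701027842 ≈ 5.8640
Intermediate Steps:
c = 49/4 (c = (0 + (3*(-½) + 5*1))² = (0 + (-3/2 + 5))² = (0 + 7/2)² = (7/2)² = 49/4 ≈ 12.250)
L = 25/2 (L = -2*49/4 + 37 = -49/2 + 37 = 25/2 ≈ 12.500)
L/(-41203) + 49888/8507 = (25/2)/(-41203) + 49888/8507 = (25/2)*(-1/41203) + 49888*(1/8507) = -25/82406 + 49888/8507 = 4110857853/701027842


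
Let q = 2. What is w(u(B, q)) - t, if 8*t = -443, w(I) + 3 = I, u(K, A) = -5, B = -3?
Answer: 379/8 ≈ 47.375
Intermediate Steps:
w(I) = -3 + I
t = -443/8 (t = (⅛)*(-443) = -443/8 ≈ -55.375)
w(u(B, q)) - t = (-3 - 5) - 1*(-443/8) = -8 + 443/8 = 379/8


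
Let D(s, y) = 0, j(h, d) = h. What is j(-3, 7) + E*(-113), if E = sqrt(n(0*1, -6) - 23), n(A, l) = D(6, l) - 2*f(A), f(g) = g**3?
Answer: -3 - 113*I*sqrt(23) ≈ -3.0 - 541.93*I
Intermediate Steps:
n(A, l) = -2*A**3 (n(A, l) = 0 - 2*A**3 = -2*A**3)
E = I*sqrt(23) (E = sqrt(-2*(0*1)**3 - 23) = sqrt(-2*0**3 - 23) = sqrt(-2*0 - 23) = sqrt(0 - 23) = sqrt(-23) = I*sqrt(23) ≈ 4.7958*I)
j(-3, 7) + E*(-113) = -3 + (I*sqrt(23))*(-113) = -3 - 113*I*sqrt(23)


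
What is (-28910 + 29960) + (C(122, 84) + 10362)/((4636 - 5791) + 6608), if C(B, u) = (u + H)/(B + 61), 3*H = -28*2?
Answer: 3149070784/2993697 ≈ 1051.9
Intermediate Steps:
H = -56/3 (H = (-28*2)/3 = (⅓)*(-56) = -56/3 ≈ -18.667)
C(B, u) = (-56/3 + u)/(61 + B) (C(B, u) = (u - 56/3)/(B + 61) = (-56/3 + u)/(61 + B))
(-28910 + 29960) + (C(122, 84) + 10362)/((4636 - 5791) + 6608) = (-28910 + 29960) + ((-56/3 + 84)/(61 + 122) + 10362)/((4636 - 5791) + 6608) = 1050 + ((196/3)/183 + 10362)/(-1155 + 6608) = 1050 + ((1/183)*(196/3) + 10362)/5453 = 1050 + (196/549 + 10362)*(1/5453) = 1050 + (5688934/549)*(1/5453) = 1050 + 5688934/2993697 = 3149070784/2993697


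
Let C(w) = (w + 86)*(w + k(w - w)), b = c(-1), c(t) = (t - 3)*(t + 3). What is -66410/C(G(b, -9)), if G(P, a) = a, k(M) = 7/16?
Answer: 1062560/10549 ≈ 100.73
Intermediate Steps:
c(t) = (-3 + t)*(3 + t)
b = -8 (b = -9 + (-1)**2 = -9 + 1 = -8)
k(M) = 7/16 (k(M) = 7*(1/16) = 7/16)
C(w) = (86 + w)*(7/16 + w) (C(w) = (w + 86)*(w + 7/16) = (86 + w)*(7/16 + w))
-66410/C(G(b, -9)) = -66410/(301/8 + (-9)**2 + (1383/16)*(-9)) = -66410/(301/8 + 81 - 12447/16) = -66410/(-10549/16) = -66410*(-16/10549) = 1062560/10549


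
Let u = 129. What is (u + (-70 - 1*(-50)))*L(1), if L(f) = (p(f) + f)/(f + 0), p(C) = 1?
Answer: 218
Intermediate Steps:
L(f) = (1 + f)/f (L(f) = (1 + f)/(f + 0) = (1 + f)/f)
(u + (-70 - 1*(-50)))*L(1) = (129 + (-70 - 1*(-50)))*((1 + 1)/1) = (129 + (-70 + 50))*(1*2) = (129 - 20)*2 = 109*2 = 218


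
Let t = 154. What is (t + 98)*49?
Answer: 12348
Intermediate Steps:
(t + 98)*49 = (154 + 98)*49 = 252*49 = 12348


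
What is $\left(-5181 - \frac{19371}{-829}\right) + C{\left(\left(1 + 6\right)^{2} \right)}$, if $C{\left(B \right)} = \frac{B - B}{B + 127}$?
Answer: $- \frac{4275678}{829} \approx -5157.6$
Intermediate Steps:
$C{\left(B \right)} = 0$ ($C{\left(B \right)} = \frac{0}{127 + B} = 0$)
$\left(-5181 - \frac{19371}{-829}\right) + C{\left(\left(1 + 6\right)^{2} \right)} = \left(-5181 - \frac{19371}{-829}\right) + 0 = \left(-5181 - - \frac{19371}{829}\right) + 0 = \left(-5181 + \frac{19371}{829}\right) + 0 = - \frac{4275678}{829} + 0 = - \frac{4275678}{829}$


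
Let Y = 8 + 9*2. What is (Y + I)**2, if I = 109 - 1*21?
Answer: 12996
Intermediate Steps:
Y = 26 (Y = 8 + 18 = 26)
I = 88 (I = 109 - 21 = 88)
(Y + I)**2 = (26 + 88)**2 = 114**2 = 12996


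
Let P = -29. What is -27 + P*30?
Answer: -897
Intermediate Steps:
-27 + P*30 = -27 - 29*30 = -27 - 870 = -897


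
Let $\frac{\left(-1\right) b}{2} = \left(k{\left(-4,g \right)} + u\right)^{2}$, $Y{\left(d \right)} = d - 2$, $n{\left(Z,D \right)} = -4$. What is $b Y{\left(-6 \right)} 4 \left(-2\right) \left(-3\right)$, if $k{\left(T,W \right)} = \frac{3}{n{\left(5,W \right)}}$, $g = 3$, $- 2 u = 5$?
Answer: $4056$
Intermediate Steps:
$u = - \frac{5}{2}$ ($u = \left(- \frac{1}{2}\right) 5 = - \frac{5}{2} \approx -2.5$)
$Y{\left(d \right)} = -2 + d$ ($Y{\left(d \right)} = d - 2 = -2 + d$)
$k{\left(T,W \right)} = - \frac{3}{4}$ ($k{\left(T,W \right)} = \frac{3}{-4} = 3 \left(- \frac{1}{4}\right) = - \frac{3}{4}$)
$b = - \frac{169}{8}$ ($b = - 2 \left(- \frac{3}{4} - \frac{5}{2}\right)^{2} = - 2 \left(- \frac{13}{4}\right)^{2} = \left(-2\right) \frac{169}{16} = - \frac{169}{8} \approx -21.125$)
$b Y{\left(-6 \right)} 4 \left(-2\right) \left(-3\right) = - \frac{169 \left(-2 - 6\right)}{8} \cdot 4 \left(-2\right) \left(-3\right) = \left(- \frac{169}{8}\right) \left(-8\right) \left(\left(-8\right) \left(-3\right)\right) = 169 \cdot 24 = 4056$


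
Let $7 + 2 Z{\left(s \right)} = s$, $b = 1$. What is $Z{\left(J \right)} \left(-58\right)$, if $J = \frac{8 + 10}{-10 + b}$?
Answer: $261$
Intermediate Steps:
$J = -2$ ($J = \frac{8 + 10}{-10 + 1} = \frac{18}{-9} = 18 \left(- \frac{1}{9}\right) = -2$)
$Z{\left(s \right)} = - \frac{7}{2} + \frac{s}{2}$
$Z{\left(J \right)} \left(-58\right) = \left(- \frac{7}{2} + \frac{1}{2} \left(-2\right)\right) \left(-58\right) = \left(- \frac{7}{2} - 1\right) \left(-58\right) = \left(- \frac{9}{2}\right) \left(-58\right) = 261$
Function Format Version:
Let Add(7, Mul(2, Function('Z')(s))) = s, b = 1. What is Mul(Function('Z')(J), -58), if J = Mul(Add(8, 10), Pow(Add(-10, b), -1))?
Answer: 261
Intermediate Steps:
J = -2 (J = Mul(Add(8, 10), Pow(Add(-10, 1), -1)) = Mul(18, Pow(-9, -1)) = Mul(18, Rational(-1, 9)) = -2)
Function('Z')(s) = Add(Rational(-7, 2), Mul(Rational(1, 2), s))
Mul(Function('Z')(J), -58) = Mul(Add(Rational(-7, 2), Mul(Rational(1, 2), -2)), -58) = Mul(Add(Rational(-7, 2), -1), -58) = Mul(Rational(-9, 2), -58) = 261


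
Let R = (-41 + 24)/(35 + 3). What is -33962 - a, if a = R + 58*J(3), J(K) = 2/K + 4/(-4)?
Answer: -3869413/114 ≈ -33942.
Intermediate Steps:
R = -17/38 ≈ -0.44737
J(K) = -1 + 2/K (J(K) = 2/K + 4*(-¼) = 2/K - 1 = -1 + 2/K)
a = -2255/114 (a = -17/38 + 58*((2 - 1*3)/3) = -17/38 + 58*((2 - 3)/3) = -17/38 + 58*((⅓)*(-1)) = -17/38 + 58*(-⅓) = -17/38 - 58/3 = -2255/114 ≈ -19.781)
-33962 - a = -33962 - 1*(-2255/114) = -33962 + 2255/114 = -3869413/114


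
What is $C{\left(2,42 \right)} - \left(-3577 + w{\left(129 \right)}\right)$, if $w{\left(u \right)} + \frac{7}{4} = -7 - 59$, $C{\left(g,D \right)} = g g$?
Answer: $\frac{14595}{4} \approx 3648.8$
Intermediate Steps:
$C{\left(g,D \right)} = g^{2}$
$w{\left(u \right)} = - \frac{271}{4}$ ($w{\left(u \right)} = - \frac{7}{4} - 66 = - \frac{271}{4}$)
$C{\left(2,42 \right)} - \left(-3577 + w{\left(129 \right)}\right) = 2^{2} + \left(3577 - - \frac{271}{4}\right) = 4 + \left(3577 + \frac{271}{4}\right) = 4 + \frac{14579}{4} = \frac{14595}{4}$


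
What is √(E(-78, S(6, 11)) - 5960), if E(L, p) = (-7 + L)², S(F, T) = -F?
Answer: √1265 ≈ 35.567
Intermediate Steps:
√(E(-78, S(6, 11)) - 5960) = √((-7 - 78)² - 5960) = √((-85)² - 5960) = √(7225 - 5960) = √1265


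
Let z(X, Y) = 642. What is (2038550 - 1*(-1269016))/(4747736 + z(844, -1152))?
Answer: 1653783/2374189 ≈ 0.69657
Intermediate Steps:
(2038550 - 1*(-1269016))/(4747736 + z(844, -1152)) = (2038550 - 1*(-1269016))/(4747736 + 642) = (2038550 + 1269016)/4748378 = 3307566*(1/4748378) = 1653783/2374189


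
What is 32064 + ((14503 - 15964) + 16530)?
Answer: 47133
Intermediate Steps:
32064 + ((14503 - 15964) + 16530) = 32064 + (-1461 + 16530) = 32064 + 15069 = 47133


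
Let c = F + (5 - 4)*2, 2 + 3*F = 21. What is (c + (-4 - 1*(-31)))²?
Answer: 11236/9 ≈ 1248.4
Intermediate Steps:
F = 19/3 (F = -⅔ + (⅓)*21 = -⅔ + 7 = 19/3 ≈ 6.3333)
c = 25/3 (c = 19/3 + (5 - 4)*2 = 19/3 + 1*2 = 19/3 + 2 = 25/3 ≈ 8.3333)
(c + (-4 - 1*(-31)))² = (25/3 + (-4 - 1*(-31)))² = (25/3 + (-4 + 31))² = (25/3 + 27)² = (106/3)² = 11236/9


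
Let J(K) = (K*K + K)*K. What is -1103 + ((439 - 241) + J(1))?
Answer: -903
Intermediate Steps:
J(K) = K*(K + K²) (J(K) = (K² + K)*K = (K + K²)*K = K*(K + K²))
-1103 + ((439 - 241) + J(1)) = -1103 + ((439 - 241) + 1²*(1 + 1)) = -1103 + (198 + 1*2) = -1103 + (198 + 2) = -1103 + 200 = -903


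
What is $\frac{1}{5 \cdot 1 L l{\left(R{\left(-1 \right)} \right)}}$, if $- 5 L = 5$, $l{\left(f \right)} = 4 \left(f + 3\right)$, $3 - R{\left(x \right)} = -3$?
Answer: $- \frac{1}{180} \approx -0.0055556$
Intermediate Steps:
$R{\left(x \right)} = 6$ ($R{\left(x \right)} = 3 - -3 = 3 + 3 = 6$)
$l{\left(f \right)} = 12 + 4 f$ ($l{\left(f \right)} = 4 \left(3 + f\right) = 12 + 4 f$)
$L = -1$ ($L = \left(- \frac{1}{5}\right) 5 = -1$)
$\frac{1}{5 \cdot 1 L l{\left(R{\left(-1 \right)} \right)}} = \frac{1}{5 \cdot 1 \left(-1\right) \left(12 + 4 \cdot 6\right)} = \frac{1}{5 \left(-1\right) \left(12 + 24\right)} = \frac{1}{\left(-5\right) 36} = \frac{1}{-180} = - \frac{1}{180}$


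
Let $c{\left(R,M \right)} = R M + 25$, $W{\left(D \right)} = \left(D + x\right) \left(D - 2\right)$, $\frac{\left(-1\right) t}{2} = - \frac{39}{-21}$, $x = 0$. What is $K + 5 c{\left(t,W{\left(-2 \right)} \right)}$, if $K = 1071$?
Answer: $\frac{7332}{7} \approx 1047.4$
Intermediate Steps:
$t = - \frac{26}{7}$ ($t = - 2 \left(- \frac{39}{-21}\right) = - 2 \left(\left(-39\right) \left(- \frac{1}{21}\right)\right) = \left(-2\right) \frac{13}{7} = - \frac{26}{7} \approx -3.7143$)
$W{\left(D \right)} = D \left(-2 + D\right)$ ($W{\left(D \right)} = \left(D + 0\right) \left(D - 2\right) = D \left(-2 + D\right)$)
$c{\left(R,M \right)} = 25 + M R$ ($c{\left(R,M \right)} = M R + 25 = 25 + M R$)
$K + 5 c{\left(t,W{\left(-2 \right)} \right)} = 1071 + 5 \left(25 + - 2 \left(-2 - 2\right) \left(- \frac{26}{7}\right)\right) = 1071 + 5 \left(25 + \left(-2\right) \left(-4\right) \left(- \frac{26}{7}\right)\right) = 1071 + 5 \left(25 + 8 \left(- \frac{26}{7}\right)\right) = 1071 + 5 \left(25 - \frac{208}{7}\right) = 1071 + 5 \left(- \frac{33}{7}\right) = 1071 - \frac{165}{7} = \frac{7332}{7}$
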